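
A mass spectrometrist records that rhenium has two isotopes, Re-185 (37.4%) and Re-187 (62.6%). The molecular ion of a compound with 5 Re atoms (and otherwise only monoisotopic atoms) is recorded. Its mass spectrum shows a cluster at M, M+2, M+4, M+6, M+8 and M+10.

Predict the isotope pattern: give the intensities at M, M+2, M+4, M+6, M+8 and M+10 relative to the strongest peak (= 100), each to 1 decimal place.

2.1 : 17.8 : 59.7 : 100.0 : 83.7 : 28.0

Each Re atom is independently Re-185 (p = 0.374) or Re-187 (q = 0.626); the cluster is the binomial expansion (p + q)^5.
P(M) = 0.374^5 = 0.007317
P(M+2) = 5 × 0.374^4 × 0.626^1 = 0.061239
P(M+4) = 10 × 0.374^3 × 0.626^2 = 0.205005
P(M+6) = 10 × 0.374^2 × 0.626^3 = 0.343136
P(M+8) = 5 × 0.374^1 × 0.626^4 = 0.287170
P(M+10) = 0.626^5 = 0.096133
The M+6 peak is largest (0.343136); scaling to 100 gives 2.1 : 17.8 : 59.7 : 100.0 : 83.7 : 28.0.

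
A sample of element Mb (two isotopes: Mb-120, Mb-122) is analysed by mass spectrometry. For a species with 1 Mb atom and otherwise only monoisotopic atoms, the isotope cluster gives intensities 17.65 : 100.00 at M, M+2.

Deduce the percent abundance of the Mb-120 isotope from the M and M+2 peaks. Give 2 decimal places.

15.00%

Write p for the Mb-120 fraction. I(M+2)/I(M) = [C(1,1)·p^0·(1−p)] / p^1 = 1·(1−p)/p = 100.00/17.65 = 5.6657
(1−p)/p = 5.6657/1 = 5.6657  ⇒  p = 1/(1 + 5.6657) = 0.1500
Mb-120: 15.00%, Mb-122: 85.00%.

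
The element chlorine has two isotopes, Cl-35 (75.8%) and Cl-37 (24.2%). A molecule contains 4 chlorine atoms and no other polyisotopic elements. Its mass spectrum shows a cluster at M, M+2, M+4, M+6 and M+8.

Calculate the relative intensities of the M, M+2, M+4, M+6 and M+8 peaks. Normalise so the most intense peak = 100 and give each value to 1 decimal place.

78.3 : 100.0 : 47.9 : 10.2 : 0.8

Each Cl atom is independently Cl-35 (p = 0.758) or Cl-37 (q = 0.242); the cluster is the binomial expansion (p + q)^4.
P(M) = 0.758^4 = 0.330124
P(M+2) = 4 × 0.758^3 × 0.242^1 = 0.421583
P(M+4) = 6 × 0.758^2 × 0.242^2 = 0.201893
P(M+6) = 4 × 0.758^1 × 0.242^3 = 0.042971
P(M+8) = 0.242^4 = 0.003430
The M+2 peak is largest (0.421583); scaling to 100 gives 78.3 : 100.0 : 47.9 : 10.2 : 0.8.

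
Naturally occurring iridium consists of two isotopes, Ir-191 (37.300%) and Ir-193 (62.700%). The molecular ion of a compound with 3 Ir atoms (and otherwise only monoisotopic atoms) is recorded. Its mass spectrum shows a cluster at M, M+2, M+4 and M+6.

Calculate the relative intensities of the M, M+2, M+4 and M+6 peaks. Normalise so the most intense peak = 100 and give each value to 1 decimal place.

11.8 : 59.5 : 100.0 : 56.0

Each Ir atom is independently Ir-191 (p = 0.37300) or Ir-193 (q = 0.62700); the cluster is the binomial expansion (p + q)^3.
P(M) = 0.37300^3 = 0.051895
P(M+2) = 3 × 0.37300^2 × 0.62700^1 = 0.261702
P(M+4) = 3 × 0.37300^1 × 0.62700^2 = 0.439911
P(M+6) = 0.62700^3 = 0.246492
The M+4 peak is largest (0.439911); scaling to 100 gives 11.8 : 59.5 : 100.0 : 56.0.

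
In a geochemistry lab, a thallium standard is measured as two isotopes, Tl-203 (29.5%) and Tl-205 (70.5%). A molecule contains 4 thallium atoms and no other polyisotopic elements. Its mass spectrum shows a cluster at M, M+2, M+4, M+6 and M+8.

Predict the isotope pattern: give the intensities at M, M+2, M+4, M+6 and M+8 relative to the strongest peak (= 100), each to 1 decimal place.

1.8 : 17.5 : 62.8 : 100.0 : 59.7

Expanding (0.295 + 0.705)^4:
P(M) = 0.295^4 = 0.007573
P(M+2) = 4 × 0.295^3 × 0.705^1 = 0.072396
P(M+4) = 6 × 0.295^2 × 0.705^2 = 0.259522
P(M+6) = 4 × 0.295^1 × 0.705^3 = 0.413475
P(M+8) = 0.705^4 = 0.247034
The M+6 peak is largest (0.413475); scaling to 100 gives 1.8 : 17.5 : 62.8 : 100.0 : 59.7.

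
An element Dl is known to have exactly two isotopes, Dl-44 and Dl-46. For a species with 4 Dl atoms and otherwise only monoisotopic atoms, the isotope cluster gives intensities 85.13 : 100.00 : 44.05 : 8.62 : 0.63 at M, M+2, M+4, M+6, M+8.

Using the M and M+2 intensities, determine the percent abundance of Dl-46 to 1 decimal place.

If p is the fraction of Dl that is Dl-44, then I(M+2)/I(M) = [C(4,1)·p^3·(1−p)] / p^4 = 4·(1−p)/p = 100.00/85.13 = 1.1747
(1−p)/p = 1.1747/4 = 0.2937  ⇒  p = 1/(1 + 0.2937) = 0.7730
Dl-44: 77.3%, Dl-46: 22.7%.

22.7%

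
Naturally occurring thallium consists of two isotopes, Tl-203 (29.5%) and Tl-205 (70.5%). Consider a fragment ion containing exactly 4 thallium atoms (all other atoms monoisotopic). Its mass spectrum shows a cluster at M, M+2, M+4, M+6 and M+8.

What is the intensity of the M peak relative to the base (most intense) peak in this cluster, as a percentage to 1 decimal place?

Binomial terms of (0.295 + 0.705)^4: M 0.0076, M+2 0.0724, M+4 0.2595, M+6 0.4135, M+8 0.2470 → M+6 is the base peak.
P(M+6) = C(4,3) × 0.295^1 × 0.705^3 = 4 × 0.2950 × 0.35040263 = 0.413475 (base)
P(M) = C(4,0) × 0.295^4 × 0.705^0 = 1 × 0.00757335 × 1.0000 = 0.007573
Relative intensity = 0.007573 / 0.413475 × 100 = 1.8

1.8%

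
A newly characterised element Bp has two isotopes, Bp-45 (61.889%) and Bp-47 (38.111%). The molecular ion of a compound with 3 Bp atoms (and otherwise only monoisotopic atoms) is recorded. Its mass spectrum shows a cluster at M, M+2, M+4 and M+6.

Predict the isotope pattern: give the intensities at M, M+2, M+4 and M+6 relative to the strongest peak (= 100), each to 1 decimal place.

Expanding (0.61889 + 0.38111)^3:
P(M) = 0.61889^3 = 0.237050
P(M+2) = 3 × 0.61889^2 × 0.38111^1 = 0.437924
P(M+4) = 3 × 0.61889^1 × 0.38111^2 = 0.269672
P(M+6) = 0.38111^3 = 0.055354
The M+2 peak is largest (0.437924); scaling to 100 gives 54.1 : 100.0 : 61.6 : 12.6.

54.1 : 100.0 : 61.6 : 12.6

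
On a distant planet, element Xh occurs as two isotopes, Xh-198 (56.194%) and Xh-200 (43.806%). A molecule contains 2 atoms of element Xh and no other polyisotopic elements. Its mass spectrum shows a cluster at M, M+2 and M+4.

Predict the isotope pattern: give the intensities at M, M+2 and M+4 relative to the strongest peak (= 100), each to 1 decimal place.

The 2 Xh atoms are independent, so intensities follow the terms of (0.56194 + 0.43806)^2.
P(M) = 0.56194^2 = 0.315777
P(M+2) = 2 × 0.56194^1 × 0.43806^1 = 0.492327
P(M+4) = 0.43806^2 = 0.191897
The M+2 peak is largest (0.492327); scaling to 100 gives 64.1 : 100.0 : 39.0.

64.1 : 100.0 : 39.0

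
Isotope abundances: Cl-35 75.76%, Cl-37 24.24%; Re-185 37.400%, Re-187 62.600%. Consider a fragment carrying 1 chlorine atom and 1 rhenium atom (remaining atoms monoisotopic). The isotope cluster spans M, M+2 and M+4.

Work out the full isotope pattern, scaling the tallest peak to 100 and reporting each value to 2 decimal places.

50.16 : 100.00 : 26.86

Chlorine pattern (n=1): 0.7576 : 0.2424
Rhenium pattern (n=1): 0.3740 : 0.6260
Convolve the two distributions (both contribute in 2-u steps):
  M: 0.7576×0.3740 = 0.283342
  M+2: 0.7576×0.6260 + 0.2424×0.3740 = 0.564915
  M+4: 0.2424×0.6260 = 0.151742
Scale to base peak (0.564915) = 100: 50.16 : 100.00 : 26.86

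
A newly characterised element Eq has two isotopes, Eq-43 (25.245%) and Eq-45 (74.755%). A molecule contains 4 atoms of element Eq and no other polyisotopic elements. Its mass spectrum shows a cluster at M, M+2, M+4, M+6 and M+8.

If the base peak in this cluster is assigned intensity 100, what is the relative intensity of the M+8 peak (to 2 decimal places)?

(0.25245 + 0.74755)^4 gives M 0.0041, M+2 0.0481, M+4 0.2137, M+6 0.4218, M+8 0.3123; the largest is M+6.
P(M+6) = C(4,3) × 0.25245^1 × 0.74755^3 = 4 × 0.25245 × 0.41775412 = 0.421848 (base)
P(M+8) = C(4,4) × 0.25245^0 × 0.74755^4 = 1 × 1.0000 × 0.31229209 = 0.312292
Relative intensity = 0.312292 / 0.421848 × 100 = 74.03

74.03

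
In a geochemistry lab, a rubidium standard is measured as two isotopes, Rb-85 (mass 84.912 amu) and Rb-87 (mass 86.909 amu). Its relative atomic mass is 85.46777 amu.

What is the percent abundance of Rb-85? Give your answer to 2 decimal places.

Writing the weighted mean with unknown fraction x of Rb-85:
84.912·x + 86.909·(1 − x) = 85.46777
(84.912 − 86.909)·x = 85.46777 − 86.909
x = -1.44123 / -1.997 = 0.72170 → 72.17% Rb-85, 27.83% Rb-87.

72.17%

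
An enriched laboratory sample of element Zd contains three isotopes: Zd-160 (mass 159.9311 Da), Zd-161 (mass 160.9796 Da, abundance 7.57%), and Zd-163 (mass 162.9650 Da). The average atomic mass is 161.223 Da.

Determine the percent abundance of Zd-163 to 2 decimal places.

39.97%

Let x and y be the fractions of Zd-160 and Zd-163. Then x + y = 1 − 0.0757 = 0.9243 and 159.9311x + 162.9650y = 161.223 − 0.0757×160.9796 = 149.03684428.
Substituting: 159.9311x + 162.9650(0.9243 − x) = 149.03684428
(159.9311 − 162.9650)x = -1.59170522  ⇒  x = 0.52464, y = 0.39966
Zd-160: 52.46%, Zd-163: 39.97%.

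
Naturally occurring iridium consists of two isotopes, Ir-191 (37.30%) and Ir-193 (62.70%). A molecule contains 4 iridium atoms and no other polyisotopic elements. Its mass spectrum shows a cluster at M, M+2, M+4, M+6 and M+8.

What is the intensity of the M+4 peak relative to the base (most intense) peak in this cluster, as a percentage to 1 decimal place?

89.2%

Term probabilities: M 0.0194, M+2 0.1302, M+4 0.3282, M+6 0.3678, M+8 0.1546. Base peak = M+6.
P(M+6) = C(4,3) × 0.3730^1 × 0.6270^3 = 4 × 0.3730 × 0.24649188 = 0.367766 (base)
P(M+4) = C(4,2) × 0.3730^2 × 0.6270^2 = 6 × 0.139129 × 0.393129 = 0.328174
Relative intensity = 0.328174 / 0.367766 × 100 = 89.2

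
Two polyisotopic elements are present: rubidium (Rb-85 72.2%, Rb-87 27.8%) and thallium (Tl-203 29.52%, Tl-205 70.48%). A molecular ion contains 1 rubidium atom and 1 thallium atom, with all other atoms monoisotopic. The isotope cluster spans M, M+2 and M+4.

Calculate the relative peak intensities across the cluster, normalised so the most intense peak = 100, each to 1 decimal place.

36.1 : 100.0 : 33.2

Rubidium pattern (n=1): 0.7220 : 0.2780
Thallium pattern (n=1): 0.2952 : 0.7048
Convolve the two distributions (both contribute in 2-u steps):
  M: 0.7220×0.2952 = 0.213134
  M+2: 0.7220×0.7048 + 0.2780×0.2952 = 0.590931
  M+4: 0.2780×0.7048 = 0.195934
Scale to base peak (0.590931) = 100: 36.1 : 100.0 : 33.2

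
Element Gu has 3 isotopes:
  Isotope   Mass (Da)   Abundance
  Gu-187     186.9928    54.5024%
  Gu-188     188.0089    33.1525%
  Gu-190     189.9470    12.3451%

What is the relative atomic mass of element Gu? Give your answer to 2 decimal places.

Average mass = Σ (abundance × isotope mass) = 0.545024 × 186.9928 + 0.331525 × 188.0089 + 0.123451 × 189.9470
= 101.91556 + 62.32965 + 23.44915 = 187.69436 Da

187.69 Da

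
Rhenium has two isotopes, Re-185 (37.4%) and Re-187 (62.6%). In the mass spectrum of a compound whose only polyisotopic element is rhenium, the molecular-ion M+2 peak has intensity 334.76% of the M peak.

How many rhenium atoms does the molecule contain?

With n Re atoms, P(M+2)/P(M) = C(n,1)·p^(n−1)q / p^n = n·q/p = n · 0.626/0.374.
n = 3.3476 × 0.374/0.626 = 2.00 ≈ 2

2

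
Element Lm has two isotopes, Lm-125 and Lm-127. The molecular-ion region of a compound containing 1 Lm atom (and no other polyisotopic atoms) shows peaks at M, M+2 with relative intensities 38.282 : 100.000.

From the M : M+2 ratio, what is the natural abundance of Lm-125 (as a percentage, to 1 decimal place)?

Write p for the Lm-125 fraction. I(M+2)/I(M) = [C(1,1)·p^0·(1−p)] / p^1 = 1·(1−p)/p = 100.000/38.282 = 2.6122
(1−p)/p = 2.6122/1 = 2.6122  ⇒  p = 1/(1 + 2.6122) = 0.2768
Lm-125: 27.7%, Lm-127: 72.3%.

27.7%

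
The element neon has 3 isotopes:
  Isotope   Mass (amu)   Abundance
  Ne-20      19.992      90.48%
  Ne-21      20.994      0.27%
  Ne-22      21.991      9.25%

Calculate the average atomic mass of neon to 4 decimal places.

Ar = Σ fᵢ·mᵢ = 0.9048 × 19.992 + 0.0027 × 20.994 + 0.0925 × 21.991
= 18.08876 + 0.05668 + 2.03417 = 20.17961 amu

20.1796 amu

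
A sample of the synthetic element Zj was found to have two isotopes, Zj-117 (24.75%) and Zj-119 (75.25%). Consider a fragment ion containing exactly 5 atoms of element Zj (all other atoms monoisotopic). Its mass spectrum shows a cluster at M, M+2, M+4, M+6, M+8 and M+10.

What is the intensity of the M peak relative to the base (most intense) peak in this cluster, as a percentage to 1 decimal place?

Term probabilities: M 0.0009, M+2 0.0141, M+4 0.0858, M+6 0.2610, M+8 0.3968, M+10 0.2413. Base peak = M+8.
P(M+8) = C(5,4) × 0.2475^1 × 0.7525^4 = 5 × 0.2475 × 0.32064614 = 0.396800 (base)
P(M) = C(5,0) × 0.2475^5 × 0.7525^0 = 1 × 0.0009287 × 1.0000 = 0.000929
Relative intensity = 0.000929 / 0.396800 × 100 = 0.2

0.2%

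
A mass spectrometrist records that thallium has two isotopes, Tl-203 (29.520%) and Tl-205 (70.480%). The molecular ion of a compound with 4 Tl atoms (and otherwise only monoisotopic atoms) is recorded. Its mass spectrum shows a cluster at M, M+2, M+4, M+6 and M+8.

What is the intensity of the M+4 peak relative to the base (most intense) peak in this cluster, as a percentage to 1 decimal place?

62.8%

Term probabilities: M 0.0076, M+2 0.0725, M+4 0.2597, M+6 0.4134, M+8 0.2468. Base peak = M+6.
P(M+6) = C(4,3) × 0.29520^1 × 0.70480^3 = 4 × 0.2952 × 0.35010449 = 0.413403 (base)
P(M+4) = C(4,2) × 0.29520^2 × 0.70480^2 = 6 × 0.08714304 × 0.49674304 = 0.259726
Relative intensity = 0.259726 / 0.413403 × 100 = 62.8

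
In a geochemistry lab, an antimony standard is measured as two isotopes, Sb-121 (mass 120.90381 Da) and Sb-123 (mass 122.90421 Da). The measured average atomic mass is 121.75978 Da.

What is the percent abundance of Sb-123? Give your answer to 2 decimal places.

Writing the weighted mean with unknown fraction x of Sb-121:
120.90381·x + 122.90421·(1 − x) = 121.75978
(120.90381 − 122.90421)·x = 121.75978 − 122.90421
x = -1.14443 / -2.00040 = 0.57210 → 57.21% Sb-121, 42.79% Sb-123.

42.79%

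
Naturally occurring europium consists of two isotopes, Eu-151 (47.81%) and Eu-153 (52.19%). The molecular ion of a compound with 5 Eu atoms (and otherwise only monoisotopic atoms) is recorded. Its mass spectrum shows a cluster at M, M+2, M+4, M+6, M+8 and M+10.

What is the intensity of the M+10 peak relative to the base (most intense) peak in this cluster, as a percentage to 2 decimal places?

11.92%

(0.4781 + 0.5219)^5 gives M 0.0250, M+2 0.1363, M+4 0.2977, M+6 0.3249, M+8 0.1774, M+10 0.0387; the largest is M+6.
P(M+6) = C(5,3) × 0.4781^2 × 0.5219^3 = 10 × 0.22857961 × 0.14215492 = 0.324937 (base)
P(M+10) = C(5,5) × 0.4781^0 × 0.5219^5 = 1 × 1.0000 × 0.0387201 = 0.038720
Relative intensity = 0.038720 / 0.324937 × 100 = 11.92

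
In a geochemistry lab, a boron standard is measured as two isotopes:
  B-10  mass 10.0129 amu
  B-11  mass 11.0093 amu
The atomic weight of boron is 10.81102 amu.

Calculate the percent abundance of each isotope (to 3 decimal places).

B-10: 19.900%, B-11: 80.100%

Writing the weighted mean with unknown fraction x of B-10:
10.0129·x + 11.0093·(1 − x) = 10.81102
(10.0129 − 11.0093)·x = 10.81102 − 11.0093
x = -0.19828 / -0.9964 = 0.19900 → 19.900% B-10, 80.100% B-11.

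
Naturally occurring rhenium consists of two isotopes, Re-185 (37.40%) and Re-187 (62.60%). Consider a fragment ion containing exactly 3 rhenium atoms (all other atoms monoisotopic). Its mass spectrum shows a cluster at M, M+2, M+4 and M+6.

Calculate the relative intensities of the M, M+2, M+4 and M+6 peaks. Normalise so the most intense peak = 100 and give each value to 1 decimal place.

11.9 : 59.7 : 100.0 : 55.8

Expanding (0.3740 + 0.6260)^3:
P(M) = 0.3740^3 = 0.052314
P(M+2) = 3 × 0.3740^2 × 0.6260^1 = 0.262687
P(M+4) = 3 × 0.3740^1 × 0.6260^2 = 0.439685
P(M+6) = 0.6260^3 = 0.245314
The M+4 peak is largest (0.439685); scaling to 100 gives 11.9 : 59.7 : 100.0 : 55.8.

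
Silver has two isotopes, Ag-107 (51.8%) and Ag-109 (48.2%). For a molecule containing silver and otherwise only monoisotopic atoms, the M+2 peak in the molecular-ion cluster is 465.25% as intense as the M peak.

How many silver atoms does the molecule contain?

5

With n Ag atoms, P(M+2)/P(M) = C(n,1)·p^(n−1)q / p^n = n·q/p = n · 0.482/0.518.
n = 4.6525 × 0.518/0.482 = 5.00 ≈ 5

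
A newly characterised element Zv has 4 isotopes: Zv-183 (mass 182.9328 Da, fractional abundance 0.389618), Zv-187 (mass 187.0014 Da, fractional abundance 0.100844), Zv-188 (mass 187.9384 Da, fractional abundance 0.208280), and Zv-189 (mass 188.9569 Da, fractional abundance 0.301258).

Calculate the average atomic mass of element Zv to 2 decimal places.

186.20 Da

Average mass = Σ (abundance × isotope mass) = 0.389618 × 182.9328 + 0.100844 × 187.0014 + 0.208280 × 187.9384 + 0.301258 × 188.9569
= 71.27391 + 18.85797 + 39.14381 + 56.92478 = 186.20047 Da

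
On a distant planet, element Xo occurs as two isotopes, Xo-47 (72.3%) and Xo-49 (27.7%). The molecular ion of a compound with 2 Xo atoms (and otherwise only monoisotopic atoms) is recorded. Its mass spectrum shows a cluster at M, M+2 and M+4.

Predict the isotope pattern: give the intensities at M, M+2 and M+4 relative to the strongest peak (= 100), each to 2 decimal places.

100.00 : 76.63 : 14.68

Expanding (0.723 + 0.277)^2:
P(M) = 0.723^2 = 0.522729
P(M+2) = 2 × 0.723^1 × 0.277^1 = 0.400542
P(M+4) = 0.277^2 = 0.076729
The M peak is largest (0.522729); scaling to 100 gives 100.00 : 76.63 : 14.68.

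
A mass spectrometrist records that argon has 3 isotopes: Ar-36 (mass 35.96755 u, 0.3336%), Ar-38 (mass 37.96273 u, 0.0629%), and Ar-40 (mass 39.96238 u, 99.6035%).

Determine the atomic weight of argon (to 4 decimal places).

39.9478 u

The abundance-weighted mean is 0.003336 × 35.96755 + 0.000629 × 37.96273 + 0.996035 × 39.96238
= 0.119988 + 0.023879 + 39.803929 = 39.947796 u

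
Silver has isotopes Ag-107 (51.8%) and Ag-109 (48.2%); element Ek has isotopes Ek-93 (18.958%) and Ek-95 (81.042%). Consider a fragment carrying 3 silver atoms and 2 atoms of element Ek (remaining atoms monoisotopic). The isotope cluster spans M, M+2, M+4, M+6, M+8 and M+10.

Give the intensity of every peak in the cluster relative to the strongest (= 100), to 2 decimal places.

Silver pattern (n=3): 0.13899183 : 0.3879965 : 0.3610315 : 0.11198017
Element Ek pattern (n=2): 0.03594058 : 0.30727885 : 0.65678058
Convolve the two distributions (both contribute in 2-u steps):
  M: 0.13899183×0.03594058 = 0.004995
  M+2: 0.13899183×0.30727885 + 0.3879965×0.03594058 = 0.056654
  M+4: 0.13899183×0.65678058 + 0.3879965×0.30727885 + 0.3610315×0.03594058 = 0.223486
  M+6: 0.3879965×0.65678058 + 0.3610315×0.30727885 + 0.11198017×0.03594058 = 0.369791
  M+8: 0.3610315×0.65678058 + 0.11198017×0.30727885 = 0.271528
  M+10: 0.11198017×0.65678058 = 0.073546
Scale to base peak (0.369791) = 100: 1.35 : 15.32 : 60.44 : 100.00 : 73.43 : 19.89

1.35 : 15.32 : 60.44 : 100.00 : 73.43 : 19.89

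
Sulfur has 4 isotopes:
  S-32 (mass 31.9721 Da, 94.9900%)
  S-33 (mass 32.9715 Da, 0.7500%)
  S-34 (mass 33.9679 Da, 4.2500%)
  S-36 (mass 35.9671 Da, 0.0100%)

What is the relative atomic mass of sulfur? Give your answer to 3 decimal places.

Ar = Σ fᵢ·mᵢ = 0.949900 × 31.9721 + 0.007500 × 32.9715 + 0.042500 × 33.9679 + 0.000100 × 35.9671
= 30.37030 + 0.24729 + 1.44364 + 0.00360 = 32.06483 Da

32.065 Da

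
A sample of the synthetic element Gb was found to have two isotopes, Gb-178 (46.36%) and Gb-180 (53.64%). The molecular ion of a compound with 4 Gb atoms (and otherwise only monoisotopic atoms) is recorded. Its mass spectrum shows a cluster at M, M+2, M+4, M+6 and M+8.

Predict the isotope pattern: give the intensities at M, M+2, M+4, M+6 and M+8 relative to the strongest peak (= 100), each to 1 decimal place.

12.4 : 57.6 : 100.0 : 77.1 : 22.3

The 4 Gb atoms are independent, so intensities follow the terms of (0.4636 + 0.5364)^4.
P(M) = 0.4636^4 = 0.046193
P(M+2) = 4 × 0.4636^3 × 0.5364^1 = 0.213786
P(M+4) = 6 × 0.4636^2 × 0.5364^2 = 0.371036
P(M+6) = 4 × 0.4636^1 × 0.5364^3 = 0.286200
P(M+8) = 0.5364^4 = 0.082786
The M+4 peak is largest (0.371036); scaling to 100 gives 12.4 : 57.6 : 100.0 : 77.1 : 22.3.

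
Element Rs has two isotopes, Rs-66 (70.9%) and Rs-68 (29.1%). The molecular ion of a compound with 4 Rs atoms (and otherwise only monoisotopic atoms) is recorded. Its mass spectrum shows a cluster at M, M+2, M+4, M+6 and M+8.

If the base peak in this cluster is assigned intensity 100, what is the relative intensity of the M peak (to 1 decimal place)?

Binomial terms of (0.709 + 0.291)^4: M 0.2527, M+2 0.4149, M+4 0.2554, M+6 0.0699, M+8 0.0072 → M+2 is the base peak.
P(M+2) = C(4,1) × 0.709^3 × 0.291^1 = 4 × 0.35640083 × 0.2910 = 0.414851 (base)
P(M) = C(4,0) × 0.709^4 × 0.291^0 = 1 × 0.25268819 × 1.0000 = 0.252688
Relative intensity = 0.252688 / 0.414851 × 100 = 60.9

60.9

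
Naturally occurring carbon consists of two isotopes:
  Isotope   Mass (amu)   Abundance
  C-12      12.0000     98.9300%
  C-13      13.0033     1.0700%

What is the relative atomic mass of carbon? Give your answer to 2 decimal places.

12.01 amu

The abundance-weighted mean is 0.989300 × 12.0000 + 0.010700 × 13.0033
= 11.87160 + 0.13914 = 12.01074 amu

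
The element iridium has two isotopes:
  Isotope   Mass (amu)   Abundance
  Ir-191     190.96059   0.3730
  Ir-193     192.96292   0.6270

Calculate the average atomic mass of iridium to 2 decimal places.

Weight each isotope mass by its fractional abundance: 0.3730 × 190.96059 + 0.6270 × 192.96292
= 71.228300 + 120.987751 = 192.216051 amu

192.22 amu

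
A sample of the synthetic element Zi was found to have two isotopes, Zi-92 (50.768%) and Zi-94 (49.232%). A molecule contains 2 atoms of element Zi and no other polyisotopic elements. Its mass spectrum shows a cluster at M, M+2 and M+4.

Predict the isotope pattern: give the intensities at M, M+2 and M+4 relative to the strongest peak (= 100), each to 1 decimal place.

51.6 : 100.0 : 48.5

Each Zi atom is independently Zi-92 (p = 0.50768) or Zi-94 (q = 0.49232); the cluster is the binomial expansion (p + q)^2.
P(M) = 0.50768^2 = 0.257739
P(M+2) = 2 × 0.50768^1 × 0.49232^1 = 0.499882
P(M+4) = 0.49232^2 = 0.242379
The M+2 peak is largest (0.499882); scaling to 100 gives 51.6 : 100.0 : 48.5.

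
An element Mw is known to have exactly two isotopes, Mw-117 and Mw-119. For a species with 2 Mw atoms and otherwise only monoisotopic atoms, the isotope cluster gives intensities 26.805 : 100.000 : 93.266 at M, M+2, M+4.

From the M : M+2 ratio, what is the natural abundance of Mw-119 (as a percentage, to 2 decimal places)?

65.10%

Write p for the Mw-117 fraction. I(M+2)/I(M) = [C(2,1)·p^1·(1−p)] / p^2 = 2·(1−p)/p = 100.000/26.805 = 3.7306
(1−p)/p = 3.7306/2 = 1.8653  ⇒  p = 1/(1 + 1.8653) = 0.3490
Mw-117: 34.90%, Mw-119: 65.10%.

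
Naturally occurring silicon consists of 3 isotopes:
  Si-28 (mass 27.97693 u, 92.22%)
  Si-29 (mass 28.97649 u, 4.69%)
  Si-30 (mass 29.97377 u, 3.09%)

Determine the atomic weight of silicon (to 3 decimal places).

Weight each isotope mass by its fractional abundance: 0.9222 × 27.97693 + 0.0469 × 28.97649 + 0.0309 × 29.97377
= 25.800325 + 1.358997 + 0.926189 = 28.085511 u

28.086 u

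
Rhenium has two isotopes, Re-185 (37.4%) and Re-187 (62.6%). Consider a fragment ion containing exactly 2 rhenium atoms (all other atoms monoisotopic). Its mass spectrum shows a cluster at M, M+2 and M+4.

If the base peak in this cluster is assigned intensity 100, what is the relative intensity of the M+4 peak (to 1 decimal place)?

(0.374 + 0.626)^2 gives M 0.1399, M+2 0.4682, M+4 0.3919; the largest is M+2.
P(M+2) = C(2,1) × 0.374^1 × 0.626^1 = 2 × 0.3740 × 0.6260 = 0.468248 (base)
P(M+4) = C(2,2) × 0.374^0 × 0.626^2 = 1 × 1.0000 × 0.391876 = 0.391876
Relative intensity = 0.391876 / 0.468248 × 100 = 83.7

83.7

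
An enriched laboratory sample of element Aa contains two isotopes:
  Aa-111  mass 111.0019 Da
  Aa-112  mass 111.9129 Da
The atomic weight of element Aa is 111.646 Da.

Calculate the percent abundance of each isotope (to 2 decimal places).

Writing the weighted mean with unknown fraction x of Aa-111:
111.0019·x + 111.9129·(1 − x) = 111.646
(111.0019 − 111.9129)·x = 111.646 − 111.9129
x = -0.2669 / -0.9110 = 0.29297 → 29.30% Aa-111, 70.70% Aa-112.

Aa-111: 29.30%, Aa-112: 70.70%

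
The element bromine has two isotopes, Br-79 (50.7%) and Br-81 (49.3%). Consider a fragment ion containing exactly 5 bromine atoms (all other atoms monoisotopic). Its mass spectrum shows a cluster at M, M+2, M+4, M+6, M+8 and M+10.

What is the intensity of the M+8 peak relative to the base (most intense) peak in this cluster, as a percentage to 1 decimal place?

47.3%

Binomial terms of (0.507 + 0.493)^5: M 0.0335, M+2 0.1629, M+4 0.3168, M+6 0.3080, M+8 0.1497, M+10 0.0291 → M+4 is the base peak.
P(M+4) = C(5,2) × 0.507^3 × 0.493^2 = 10 × 0.13032384 × 0.243049 = 0.316751 (base)
P(M+8) = C(5,4) × 0.507^1 × 0.493^4 = 5 × 0.5070 × 0.05907282 = 0.149750
Relative intensity = 0.149750 / 0.316751 × 100 = 47.3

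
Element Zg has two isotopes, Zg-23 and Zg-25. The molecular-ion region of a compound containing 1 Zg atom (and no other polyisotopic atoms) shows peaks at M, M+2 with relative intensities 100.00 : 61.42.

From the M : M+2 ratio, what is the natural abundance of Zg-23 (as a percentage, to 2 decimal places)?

Let p = fractional abundance of Zg-23. I(M+2)/I(M) = [C(1,1)·p^0·(1−p)] / p^1 = 1·(1−p)/p = 61.42/100.00 = 0.6142
(1−p)/p = 0.6142/1 = 0.6142  ⇒  p = 1/(1 + 0.6142) = 0.6195
Zg-23: 61.95%, Zg-25: 38.05%.

61.95%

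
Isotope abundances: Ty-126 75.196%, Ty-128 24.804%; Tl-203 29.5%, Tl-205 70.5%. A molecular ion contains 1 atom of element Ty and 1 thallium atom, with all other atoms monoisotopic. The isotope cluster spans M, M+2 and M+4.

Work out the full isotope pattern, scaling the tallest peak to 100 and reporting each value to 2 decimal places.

36.77 : 100.00 : 28.99

Element Ty pattern (n=1): 0.75196 : 0.24804
Thallium pattern (n=1): 0.2950 : 0.7050
Convolve the two distributions (both contribute in 2-u steps):
  M: 0.75196×0.2950 = 0.221828
  M+2: 0.75196×0.7050 + 0.24804×0.2950 = 0.603304
  M+4: 0.24804×0.7050 = 0.174868
Scale to base peak (0.603304) = 100: 36.77 : 100.00 : 28.99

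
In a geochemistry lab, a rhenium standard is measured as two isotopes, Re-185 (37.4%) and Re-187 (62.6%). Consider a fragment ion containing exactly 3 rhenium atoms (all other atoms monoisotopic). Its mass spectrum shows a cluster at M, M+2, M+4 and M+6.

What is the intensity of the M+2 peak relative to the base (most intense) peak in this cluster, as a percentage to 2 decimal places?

59.74%

Term probabilities: M 0.0523, M+2 0.2627, M+4 0.4397, M+6 0.2453. Base peak = M+4.
P(M+4) = C(3,2) × 0.374^1 × 0.626^2 = 3 × 0.3740 × 0.391876 = 0.439685 (base)
P(M+2) = C(3,1) × 0.374^2 × 0.626^1 = 3 × 0.139876 × 0.6260 = 0.262687
Relative intensity = 0.262687 / 0.439685 × 100 = 59.74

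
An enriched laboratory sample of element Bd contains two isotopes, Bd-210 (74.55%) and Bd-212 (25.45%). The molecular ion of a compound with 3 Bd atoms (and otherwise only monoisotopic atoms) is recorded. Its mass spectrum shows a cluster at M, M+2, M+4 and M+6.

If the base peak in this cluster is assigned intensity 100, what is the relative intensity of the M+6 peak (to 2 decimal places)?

(0.7455 + 0.2545)^3 gives M 0.4143, M+2 0.4243, M+4 0.1449, M+6 0.0165; the largest is M+2.
P(M+2) = C(3,1) × 0.7455^2 × 0.2545^1 = 3 × 0.55577025 × 0.2545 = 0.424331 (base)
P(M+6) = C(3,3) × 0.7455^0 × 0.2545^3 = 1 × 1.0000 × 0.01648403 = 0.016484
Relative intensity = 0.016484 / 0.424331 × 100 = 3.88

3.88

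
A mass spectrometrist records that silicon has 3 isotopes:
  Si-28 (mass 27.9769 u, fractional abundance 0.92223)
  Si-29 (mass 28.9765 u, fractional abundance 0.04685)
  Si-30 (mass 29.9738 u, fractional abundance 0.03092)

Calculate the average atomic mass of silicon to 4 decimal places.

Weight each isotope mass by its fractional abundance: 0.92223 × 27.9769 + 0.04685 × 28.9765 + 0.03092 × 29.9738
= 25.80114 + 1.35755 + 0.92679 = 28.08548 u

28.0855 u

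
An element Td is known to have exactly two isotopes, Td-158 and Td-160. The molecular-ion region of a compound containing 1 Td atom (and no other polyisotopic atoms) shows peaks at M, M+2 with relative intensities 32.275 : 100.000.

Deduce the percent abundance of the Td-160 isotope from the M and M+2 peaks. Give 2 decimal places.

75.60%

Let p = fractional abundance of Td-158. I(M+2)/I(M) = [C(1,1)·p^0·(1−p)] / p^1 = 1·(1−p)/p = 100.000/32.275 = 3.0984
(1−p)/p = 3.0984/1 = 3.0984  ⇒  p = 1/(1 + 3.0984) = 0.2440
Td-158: 24.40%, Td-160: 75.60%.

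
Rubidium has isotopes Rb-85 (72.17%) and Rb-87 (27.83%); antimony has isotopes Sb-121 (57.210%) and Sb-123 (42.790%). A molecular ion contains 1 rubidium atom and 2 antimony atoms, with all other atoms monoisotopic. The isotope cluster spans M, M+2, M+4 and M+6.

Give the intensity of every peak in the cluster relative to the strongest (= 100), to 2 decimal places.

Rubidium pattern (n=1): 0.7217 : 0.2783
Antimony pattern (n=2): 0.32729841 : 0.48960318 : 0.18309841
Convolve the two distributions (both contribute in 2-u steps):
  M: 0.7217×0.32729841 = 0.236211
  M+2: 0.7217×0.48960318 + 0.2783×0.32729841 = 0.444434
  M+4: 0.7217×0.18309841 + 0.2783×0.48960318 = 0.268399
  M+6: 0.2783×0.18309841 = 0.050956
Scale to base peak (0.444434) = 100: 53.15 : 100.00 : 60.39 : 11.47

53.15 : 100.00 : 60.39 : 11.47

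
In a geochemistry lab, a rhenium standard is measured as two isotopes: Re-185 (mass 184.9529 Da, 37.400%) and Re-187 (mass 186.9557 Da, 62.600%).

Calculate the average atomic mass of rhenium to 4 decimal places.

The abundance-weighted mean is 0.37400 × 184.9529 + 0.62600 × 186.9557
= 69.17238 + 117.03427 = 186.20665 Da

186.2067 Da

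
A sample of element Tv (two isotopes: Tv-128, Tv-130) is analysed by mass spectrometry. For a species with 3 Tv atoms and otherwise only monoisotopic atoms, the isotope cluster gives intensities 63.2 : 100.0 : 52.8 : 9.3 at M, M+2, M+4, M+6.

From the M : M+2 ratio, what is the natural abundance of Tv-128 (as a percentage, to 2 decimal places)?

65.47%

Let p = fractional abundance of Tv-128. I(M+2)/I(M) = [C(3,1)·p^2·(1−p)] / p^3 = 3·(1−p)/p = 100.0/63.2 = 1.5823
(1−p)/p = 1.5823/3 = 0.5274  ⇒  p = 1/(1 + 0.5274) = 0.6547
Tv-128: 65.47%, Tv-130: 34.53%.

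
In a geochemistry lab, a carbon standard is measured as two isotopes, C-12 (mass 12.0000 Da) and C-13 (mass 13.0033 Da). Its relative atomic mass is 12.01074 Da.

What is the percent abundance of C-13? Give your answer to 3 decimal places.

1.070%

Let x be the fractional abundance of C-12; then C-13 has abundance 1 − x.
12.0000·x + 13.0033·(1 − x) = 12.01074
(12.0000 − 13.0033)·x = 12.01074 − 13.0033
x = -0.99256 / -1.0033 = 0.98930 → 98.930% C-12, 1.070% C-13.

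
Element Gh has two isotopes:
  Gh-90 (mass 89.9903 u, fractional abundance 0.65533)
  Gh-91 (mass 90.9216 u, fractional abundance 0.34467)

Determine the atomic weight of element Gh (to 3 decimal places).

Weight each isotope mass by its fractional abundance: 0.65533 × 89.9903 + 0.34467 × 90.9216
= 58.97334 + 31.33795 = 90.31129 u

90.311 u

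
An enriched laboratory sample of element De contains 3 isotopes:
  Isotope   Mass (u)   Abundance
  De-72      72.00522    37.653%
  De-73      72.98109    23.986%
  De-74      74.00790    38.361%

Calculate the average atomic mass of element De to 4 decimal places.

Ar = Σ fᵢ·mᵢ = 0.37653 × 72.00522 + 0.23986 × 72.98109 + 0.38361 × 74.00790
= 27.112125 + 17.505244 + 28.390171 = 73.007540 u

73.0075 u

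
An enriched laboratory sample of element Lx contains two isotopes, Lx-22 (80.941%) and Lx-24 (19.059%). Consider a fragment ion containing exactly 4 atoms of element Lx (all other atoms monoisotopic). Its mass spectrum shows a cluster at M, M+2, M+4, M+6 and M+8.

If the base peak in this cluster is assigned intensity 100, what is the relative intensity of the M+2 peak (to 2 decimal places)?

Binomial terms of (0.80941 + 0.19059)^4: M 0.4292, M+2 0.4043, M+4 0.1428, M+6 0.0224, M+8 0.0013 → M is the base peak.
P(M) = C(4,0) × 0.80941^4 × 0.19059^0 = 1 × 0.42921438 × 1.0000 = 0.429214 (base)
P(M+2) = C(4,1) × 0.80941^3 × 0.19059^1 = 4 × 0.53028055 × 0.19059 = 0.404265
Relative intensity = 0.404265 / 0.429214 × 100 = 94.19

94.19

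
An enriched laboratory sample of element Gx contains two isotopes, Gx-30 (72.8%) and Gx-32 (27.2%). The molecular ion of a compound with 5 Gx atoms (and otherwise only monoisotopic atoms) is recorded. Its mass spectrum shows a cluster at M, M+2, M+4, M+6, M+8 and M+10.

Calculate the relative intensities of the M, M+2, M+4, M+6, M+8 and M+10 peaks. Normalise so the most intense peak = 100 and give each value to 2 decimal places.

The 5 Gx atoms are independent, so intensities follow the terms of (0.728 + 0.272)^5.
P(M) = 0.728^5 = 0.204483
P(M+2) = 5 × 0.728^4 × 0.272^1 = 0.382001
P(M+4) = 10 × 0.728^3 × 0.272^2 = 0.285451
P(M+6) = 10 × 0.728^2 × 0.272^3 = 0.106652
P(M+8) = 5 × 0.728^1 × 0.272^4 = 0.019924
P(M+10) = 0.272^5 = 0.001489
The M+2 peak is largest (0.382001); scaling to 100 gives 53.53 : 100.00 : 74.73 : 27.92 : 5.22 : 0.39.

53.53 : 100.00 : 74.73 : 27.92 : 5.22 : 0.39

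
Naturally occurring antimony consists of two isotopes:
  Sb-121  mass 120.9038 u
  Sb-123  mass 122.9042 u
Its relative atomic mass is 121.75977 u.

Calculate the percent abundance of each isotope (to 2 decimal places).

Sb-121: 57.21%, Sb-123: 42.79%

Writing the weighted mean with unknown fraction x of Sb-121:
120.9038·x + 122.9042·(1 − x) = 121.75977
(120.9038 − 122.9042)·x = 121.75977 − 122.9042
x = -1.14443 / -2.0004 = 0.57210 → 57.21% Sb-121, 42.79% Sb-123.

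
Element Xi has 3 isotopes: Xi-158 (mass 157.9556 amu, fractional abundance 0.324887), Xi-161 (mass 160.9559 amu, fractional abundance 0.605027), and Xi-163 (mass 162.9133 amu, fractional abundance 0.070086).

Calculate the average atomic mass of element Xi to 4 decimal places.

160.1183 amu

Weight each isotope mass by its fractional abundance: 0.324887 × 157.9556 + 0.605027 × 160.9559 + 0.070086 × 162.9133
= 51.31772 + 97.38267 + 11.41794 = 160.11833 amu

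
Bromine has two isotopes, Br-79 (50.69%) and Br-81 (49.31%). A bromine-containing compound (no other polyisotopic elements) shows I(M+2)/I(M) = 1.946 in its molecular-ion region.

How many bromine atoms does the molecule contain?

For n independent Br atoms, I(M+2)/I(M) = n · (abundance Br-81) / (abundance Br-79) = n · 0.4931/0.5069.
n = 1.946 × 0.5069/0.4931 = 2.00 ≈ 2

2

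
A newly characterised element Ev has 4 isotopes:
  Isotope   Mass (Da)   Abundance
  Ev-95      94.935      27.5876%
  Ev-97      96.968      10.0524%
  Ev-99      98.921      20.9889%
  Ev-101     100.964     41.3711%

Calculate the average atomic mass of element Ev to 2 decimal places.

98.47 Da

Ar = Σ fᵢ·mᵢ = 0.275876 × 94.935 + 0.100524 × 96.968 + 0.209889 × 98.921 + 0.413711 × 100.964
= 26.1903 + 9.7476 + 20.7624 + 41.7699 = 98.4702 Da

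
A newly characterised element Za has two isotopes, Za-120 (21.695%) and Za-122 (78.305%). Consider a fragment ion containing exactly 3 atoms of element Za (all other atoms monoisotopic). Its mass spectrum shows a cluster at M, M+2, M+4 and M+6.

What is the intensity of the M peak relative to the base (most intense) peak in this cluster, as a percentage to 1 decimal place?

2.1%

Term probabilities: M 0.0102, M+2 0.1106, M+4 0.3991, M+6 0.4801. Base peak = M+6.
P(M+6) = C(3,3) × 0.21695^0 × 0.78305^3 = 1 × 1.0000 × 0.48014066 = 0.480141 (base)
P(M) = C(3,0) × 0.21695^3 × 0.78305^0 = 1 × 0.01021125 × 1.0000 = 0.010211
Relative intensity = 0.010211 / 0.480141 × 100 = 2.1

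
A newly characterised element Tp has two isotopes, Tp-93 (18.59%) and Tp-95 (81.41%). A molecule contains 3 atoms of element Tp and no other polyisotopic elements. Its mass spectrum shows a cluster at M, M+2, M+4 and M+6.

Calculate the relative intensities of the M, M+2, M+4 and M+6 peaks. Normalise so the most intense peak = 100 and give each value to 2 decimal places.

The 3 Tp atoms are independent, so intensities follow the terms of (0.1859 + 0.8141)^3.
P(M) = 0.1859^3 = 0.006424
P(M+2) = 3 × 0.1859^2 × 0.8141^1 = 0.084403
P(M+4) = 3 × 0.1859^1 × 0.8141^2 = 0.369621
P(M+6) = 0.8141^3 = 0.539552
The M+6 peak is largest (0.539552); scaling to 100 gives 1.19 : 15.64 : 68.51 : 100.00.

1.19 : 15.64 : 68.51 : 100.00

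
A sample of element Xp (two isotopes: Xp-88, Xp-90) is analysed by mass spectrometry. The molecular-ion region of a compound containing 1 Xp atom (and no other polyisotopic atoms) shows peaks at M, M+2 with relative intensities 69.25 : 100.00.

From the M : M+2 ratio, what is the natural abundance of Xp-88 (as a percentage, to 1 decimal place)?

40.9%

Write p for the Xp-88 fraction. I(M+2)/I(M) = [C(1,1)·p^0·(1−p)] / p^1 = 1·(1−p)/p = 100.00/69.25 = 1.4440
(1−p)/p = 1.4440/1 = 1.4440  ⇒  p = 1/(1 + 1.4440) = 0.4092
Xp-88: 40.9%, Xp-90: 59.1%.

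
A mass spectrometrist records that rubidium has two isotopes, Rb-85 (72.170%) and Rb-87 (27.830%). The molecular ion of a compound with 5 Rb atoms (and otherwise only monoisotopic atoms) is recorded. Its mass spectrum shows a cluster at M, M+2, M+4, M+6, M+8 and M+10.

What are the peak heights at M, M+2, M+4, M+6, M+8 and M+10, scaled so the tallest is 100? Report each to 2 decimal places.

Expanding (0.72170 + 0.27830)^5:
P(M) = 0.72170^5 = 0.195787
P(M+2) = 5 × 0.72170^4 × 0.27830^1 = 0.377494
P(M+4) = 10 × 0.72170^3 × 0.27830^2 = 0.291136
P(M+6) = 10 × 0.72170^2 × 0.27830^3 = 0.112267
P(M+8) = 5 × 0.72170^1 × 0.27830^4 = 0.021646
P(M+10) = 0.27830^5 = 0.001669
The M+2 peak is largest (0.377494); scaling to 100 gives 51.86 : 100.00 : 77.12 : 29.74 : 5.73 : 0.44.

51.86 : 100.00 : 77.12 : 29.74 : 5.73 : 0.44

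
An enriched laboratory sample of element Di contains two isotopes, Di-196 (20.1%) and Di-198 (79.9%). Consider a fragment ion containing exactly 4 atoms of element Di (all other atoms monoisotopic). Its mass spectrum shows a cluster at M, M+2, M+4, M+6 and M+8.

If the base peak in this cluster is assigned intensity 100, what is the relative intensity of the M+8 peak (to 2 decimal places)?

Term probabilities: M 0.0016, M+2 0.0260, M+4 0.1548, M+6 0.4101, M+8 0.4076. Base peak = M+6.
P(M+6) = C(4,3) × 0.201^1 × 0.799^3 = 4 × 0.2010 × 0.5100824 = 0.410106 (base)
P(M+8) = C(4,4) × 0.201^0 × 0.799^4 = 1 × 1.0000 × 0.40755584 = 0.407556
Relative intensity = 0.407556 / 0.410106 × 100 = 99.38

99.38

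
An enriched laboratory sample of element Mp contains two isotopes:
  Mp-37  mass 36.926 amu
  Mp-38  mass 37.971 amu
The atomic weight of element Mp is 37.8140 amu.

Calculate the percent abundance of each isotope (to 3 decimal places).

Mp-37: 15.024%, Mp-38: 84.976%

Let x be the fractional abundance of Mp-37; then Mp-38 has abundance 1 − x.
36.926·x + 37.971·(1 − x) = 37.8140
(36.926 − 37.971)·x = 37.8140 − 37.971
x = -0.1570 / -1.045 = 0.15024 → 15.024% Mp-37, 84.976% Mp-38.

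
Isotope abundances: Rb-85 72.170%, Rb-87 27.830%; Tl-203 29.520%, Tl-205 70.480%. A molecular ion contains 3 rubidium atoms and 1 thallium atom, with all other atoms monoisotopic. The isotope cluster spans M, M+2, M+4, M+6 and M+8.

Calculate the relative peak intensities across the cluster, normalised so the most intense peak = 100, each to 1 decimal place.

Rubidium pattern (n=3): 0.37589809 : 0.43485841 : 0.16768892 : 0.02155458
Thallium pattern (n=1): 0.2952 : 0.7048
Convolve the two distributions (both contribute in 2-u steps):
  M: 0.37589809×0.2952 = 0.110965
  M+2: 0.37589809×0.7048 + 0.43485841×0.2952 = 0.393303
  M+4: 0.43485841×0.7048 + 0.16768892×0.2952 = 0.355990
  M+6: 0.16768892×0.7048 + 0.02155458×0.2952 = 0.124550
  M+8: 0.02155458×0.7048 = 0.015192
Scale to base peak (0.393303) = 100: 28.2 : 100.0 : 90.5 : 31.7 : 3.9

28.2 : 100.0 : 90.5 : 31.7 : 3.9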